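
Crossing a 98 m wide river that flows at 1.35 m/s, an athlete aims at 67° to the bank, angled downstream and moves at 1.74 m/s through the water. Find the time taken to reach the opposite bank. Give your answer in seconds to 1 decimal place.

The component of the athlete's velocity perpendicular to the bank is 1.74 × sin 67° = 1.602 m/s.
Only the cross-stream component determines the crossing time; the current contributes nothing perpendicular to the bank.
Time = 98 / 1.602 = 61.186 s.

61.2 s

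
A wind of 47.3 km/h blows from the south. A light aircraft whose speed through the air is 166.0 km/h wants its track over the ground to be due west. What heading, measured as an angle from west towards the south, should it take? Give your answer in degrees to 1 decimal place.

16.6°

The wind pushes perpendicular to the desired track; the heading must have a component into the wind equal to 47.3 km/h: 166.0 sin θ = 47.3.
sin θ = 0.2849, so θ = 16.555°.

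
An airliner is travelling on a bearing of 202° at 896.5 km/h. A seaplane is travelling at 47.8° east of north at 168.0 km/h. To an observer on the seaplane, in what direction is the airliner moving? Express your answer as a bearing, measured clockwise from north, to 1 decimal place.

206.0°

Taking east as x and north as y: airliner velocity = (-335.835, -831.220) km/h; seaplane velocity = (124.455, 112.849) km/h.
Velocity of airliner relative to seaplane = (-335.835, -831.220) − (124.455, 112.849) = (-460.290, -944.069) km/h.
Bearing = atan2(-460.29, -944.07) = 205.99° clockwise from north.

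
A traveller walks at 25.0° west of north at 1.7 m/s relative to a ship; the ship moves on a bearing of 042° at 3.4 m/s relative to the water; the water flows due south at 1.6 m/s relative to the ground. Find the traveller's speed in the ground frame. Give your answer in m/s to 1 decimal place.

2.9 m/s

In east/north components (m/s): traveller relative to ship = (-0.718, 1.541); ship relative to water = (2.275, 2.527); water relative to ground = (0.000, -1.600).
Sum = (1.557, 2.467) m/s.
Speed = |(1.557, 2.467)| = 2.917 m/s.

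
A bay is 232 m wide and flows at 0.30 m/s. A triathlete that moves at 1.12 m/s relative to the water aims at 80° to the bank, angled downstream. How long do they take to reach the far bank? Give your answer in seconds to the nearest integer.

210 s

The component of the triathlete's velocity perpendicular to the bank is 1.12 × sin 80° = 1.103 m/s.
The current is parallel to the bank, so it does not affect the crossing time.
Time = 232 / 1.103 = 210.338 s.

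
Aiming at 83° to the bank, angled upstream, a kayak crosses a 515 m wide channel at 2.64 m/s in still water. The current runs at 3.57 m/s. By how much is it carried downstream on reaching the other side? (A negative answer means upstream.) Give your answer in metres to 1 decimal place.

638.4 m

Perpendicular speed = 2.620 m/s; crossing time = 515 / 2.620 = 196.541 s.
Net downstream speed = 3.248 m/s.
Drift = 3.248 × 196.541 = 638.416 m (downstream).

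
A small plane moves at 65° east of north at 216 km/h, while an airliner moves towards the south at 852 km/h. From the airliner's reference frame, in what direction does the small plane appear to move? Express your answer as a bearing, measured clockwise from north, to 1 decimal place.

011.7°

Taking east as x and north as y: small plane velocity = (195.762, 91.286) km/h; airliner velocity = (0.000, -852.000) km/h.
Velocity of small plane relative to airliner = (195.762, 91.286) − (0.000, -852.000) = (195.762, 943.286) km/h.
Bearing = atan2(195.76, 943.29) = 11.72° clockwise from north.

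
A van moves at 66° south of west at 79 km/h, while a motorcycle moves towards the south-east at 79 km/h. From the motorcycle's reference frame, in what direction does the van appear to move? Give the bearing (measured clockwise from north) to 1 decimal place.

259.5°

Taking east as x and north as y: van velocity = (-32.132, -72.170) km/h; motorcycle velocity = (55.861, -55.861) km/h.
Velocity of van relative to motorcycle = (-32.132, -72.170) − (55.861, -55.861) = (-87.994, -16.309) km/h.
Bearing = atan2(-87.99, -16.31) = 259.50° clockwise from north.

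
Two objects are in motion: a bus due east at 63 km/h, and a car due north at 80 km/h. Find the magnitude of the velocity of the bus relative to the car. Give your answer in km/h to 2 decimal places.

Taking east as x and north as y: bus velocity = (63.000, 0.000) km/h; car velocity = (0.000, 80.000) km/h.
Velocity of bus relative to car = (63.000, 0.000) − (0.000, 80.000) = (63.000, -80.000) km/h.
Magnitude = |(63.000, -80.000)| = 101.828 km/h.

101.83 km/h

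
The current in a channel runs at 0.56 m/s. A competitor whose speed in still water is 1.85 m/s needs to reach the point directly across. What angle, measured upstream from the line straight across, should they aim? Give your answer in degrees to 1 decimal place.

17.6°

To cancel the current, the upstream component of the competitor's velocity must equal the flow: 1.85 sin θ = 0.56.
sin θ = 0.56 / 1.85 = 0.3027.
θ = arcsin(0.3027) = 17.620°.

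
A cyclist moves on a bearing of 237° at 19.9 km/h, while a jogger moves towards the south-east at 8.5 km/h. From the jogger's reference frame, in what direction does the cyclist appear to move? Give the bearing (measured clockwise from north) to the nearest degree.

Taking east as x and north as y: cyclist velocity = (-16.690, -10.838) km/h; jogger velocity = (6.010, -6.010) km/h.
Velocity of cyclist relative to jogger = (-16.690, -10.838) − (6.010, -6.010) = (-22.700, -4.828) km/h.
Bearing = atan2(-22.70, -4.83) = 257.99° clockwise from north.

258°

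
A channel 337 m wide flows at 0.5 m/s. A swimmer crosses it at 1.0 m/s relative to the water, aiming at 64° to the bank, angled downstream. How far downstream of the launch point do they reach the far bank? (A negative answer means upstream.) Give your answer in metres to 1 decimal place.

351.8 m

Perpendicular speed = 0.899 m/s; crossing time = 337 / 0.899 = 374.947 s.
Net downstream speed = 0.938 m/s.
Drift = 0.938 × 374.947 = 351.839 m (downstream).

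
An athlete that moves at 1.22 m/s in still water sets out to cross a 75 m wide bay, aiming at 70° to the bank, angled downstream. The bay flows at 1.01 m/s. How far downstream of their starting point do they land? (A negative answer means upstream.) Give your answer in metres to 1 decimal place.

Perpendicular speed = 1.146 m/s; crossing time = 75 / 1.146 = 65.421 s.
Net downstream speed = 1.427 m/s.
Drift = 1.427 × 65.421 = 93.373 m (downstream).

93.4 m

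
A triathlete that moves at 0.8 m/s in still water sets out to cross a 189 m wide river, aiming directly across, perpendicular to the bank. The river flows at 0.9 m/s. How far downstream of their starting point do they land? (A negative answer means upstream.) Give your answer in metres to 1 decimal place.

212.6 m

Perpendicular speed = 0.800 m/s; crossing time = 189 / 0.800 = 236.250 s.
Net downstream speed = 0.900 m/s.
Drift = 0.900 × 236.250 = 212.625 m (downstream).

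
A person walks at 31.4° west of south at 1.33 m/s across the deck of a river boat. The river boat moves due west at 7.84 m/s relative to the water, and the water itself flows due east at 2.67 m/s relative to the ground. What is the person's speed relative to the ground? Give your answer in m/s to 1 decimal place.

6.0 m/s

In east/north components (m/s): person relative to river boat = (-0.693, -1.135); river boat relative to water = (-7.840, 0.000); water relative to ground = (2.670, 0.000).
Sum = (-5.863, -1.135) m/s.
Speed = |(-5.863, -1.135)| = 5.972 m/s.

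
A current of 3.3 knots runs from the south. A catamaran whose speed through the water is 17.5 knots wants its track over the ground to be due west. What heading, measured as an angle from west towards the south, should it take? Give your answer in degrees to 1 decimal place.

10.9°

The current pushes perpendicular to the desired track; the heading must have a component into the current equal to 3.3 knots: 17.5 sin θ = 3.3.
sin θ = 0.1886, so θ = 10.869°.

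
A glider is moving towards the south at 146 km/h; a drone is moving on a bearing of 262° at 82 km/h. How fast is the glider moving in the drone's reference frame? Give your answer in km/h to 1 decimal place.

Taking east as x and north as y: glider velocity = (0.000, -146.000) km/h; drone velocity = (-81.202, -11.412) km/h.
Velocity of glider relative to drone = (0.000, -146.000) − (-81.202, -11.412) = (81.202, -134.588) km/h.
Magnitude = |(81.202, -134.588)| = 157.187 km/h.

157.2 km/h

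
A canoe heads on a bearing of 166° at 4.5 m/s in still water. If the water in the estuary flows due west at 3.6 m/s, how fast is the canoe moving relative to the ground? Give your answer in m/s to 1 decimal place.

5.0 m/s

Taking east as x and north as y: velocity relative to the water = (1.089, -4.366) m/s; the water relative to ground = (-3.600, 0.000) m/s.
Velocity relative to ground = (1.089, -4.366) + (-3.600, 0.000) = (-2.511, -4.366) m/s.
Speed = |(-2.511, -4.366)| = 5.037 m/s.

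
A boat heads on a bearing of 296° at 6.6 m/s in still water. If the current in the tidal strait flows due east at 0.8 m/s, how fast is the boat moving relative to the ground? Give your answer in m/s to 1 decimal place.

5.9 m/s

Taking east as x and north as y: velocity relative to the water = (-5.932, 2.893) m/s; the water relative to ground = (0.800, 0.000) m/s.
Velocity relative to ground = (-5.932, 2.893) + (0.800, 0.000) = (-5.132, 2.893) m/s.
Speed = |(-5.132, 2.893)| = 5.891 m/s.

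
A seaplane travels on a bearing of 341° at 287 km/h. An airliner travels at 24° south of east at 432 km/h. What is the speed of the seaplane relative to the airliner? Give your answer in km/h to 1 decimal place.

661.9 km/h

Taking east as x and north as y: seaplane velocity = (-93.438, 271.364) km/h; airliner velocity = (394.652, -175.710) km/h.
Velocity of seaplane relative to airliner = (-93.438, 271.364) − (394.652, -175.710) = (-488.090, 447.074) km/h.
Magnitude = |(-488.090, 447.074)| = 661.896 km/h.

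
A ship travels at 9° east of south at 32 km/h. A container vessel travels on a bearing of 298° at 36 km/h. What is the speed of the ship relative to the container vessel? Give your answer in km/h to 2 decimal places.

60.88 km/h

Taking east as x and north as y: ship velocity = (5.006, -31.606) km/h; container vessel velocity = (-31.786, 16.901) km/h.
Velocity of ship relative to container vessel = (5.006, -31.606) − (-31.786, 16.901) = (36.792, -48.507) km/h.
Magnitude = |(36.792, -48.507)| = 60.882 km/h.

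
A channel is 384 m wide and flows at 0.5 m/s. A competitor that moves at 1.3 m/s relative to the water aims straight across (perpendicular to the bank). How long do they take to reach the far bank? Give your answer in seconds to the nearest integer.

295 s

The component of the competitor's velocity perpendicular to the bank is 1.3 m/s.
Only the cross-stream component determines the crossing time; the current contributes nothing perpendicular to the bank.
Time = 384 / 1.300 = 295.385 s.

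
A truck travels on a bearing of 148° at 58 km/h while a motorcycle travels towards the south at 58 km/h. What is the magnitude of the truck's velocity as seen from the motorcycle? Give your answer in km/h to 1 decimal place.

32.0 km/h

Taking east as x and north as y: truck velocity = (30.735, -49.187) km/h; motorcycle velocity = (0.000, -58.000) km/h.
Velocity of truck relative to motorcycle = (30.735, -49.187) − (0.000, -58.000) = (30.735, 8.813) km/h.
Magnitude = |(30.735, 8.813)| = 31.974 km/h.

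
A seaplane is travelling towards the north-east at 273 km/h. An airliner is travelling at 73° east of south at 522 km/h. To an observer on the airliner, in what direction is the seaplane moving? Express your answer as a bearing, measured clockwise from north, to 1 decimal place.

Taking east as x and north as y: seaplane velocity = (193.040, 193.040) km/h; airliner velocity = (499.191, -152.618) km/h.
Velocity of seaplane relative to airliner = (193.040, 193.040) − (499.191, -152.618) = (-306.151, 345.658) km/h.
Bearing = atan2(-306.15, 345.66) = 318.47° clockwise from north.

318.5°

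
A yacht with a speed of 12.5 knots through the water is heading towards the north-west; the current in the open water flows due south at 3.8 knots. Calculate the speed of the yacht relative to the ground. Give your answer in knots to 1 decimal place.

10.2 knots

Taking east as x and north as y: velocity relative to the water = (-8.839, 8.839) knots; the water relative to ground = (0.000, -3.800) knots.
Velocity relative to ground = (-8.839, 8.839) + (0.000, -3.800) = (-8.839, 5.039) knots.
Speed = |(-8.839, 5.039)| = 10.174 knots.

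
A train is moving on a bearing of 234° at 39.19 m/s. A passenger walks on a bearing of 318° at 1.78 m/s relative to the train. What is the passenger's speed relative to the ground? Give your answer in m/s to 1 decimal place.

Taking east as x and north as y: train velocity = (-31.705, -23.035) m/s; passenger velocity relative to train = (-1.191, 1.323) m/s.
Velocity relative to ground = (-31.705, -23.035) + (-1.191, 1.323) = (-32.896, -21.713) m/s.
Speed = |(-32.896, -21.713)| = 39.416 m/s.

39.4 m/s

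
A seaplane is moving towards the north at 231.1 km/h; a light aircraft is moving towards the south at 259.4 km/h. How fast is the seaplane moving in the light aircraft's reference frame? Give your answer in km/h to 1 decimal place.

Taking east as x and north as y: seaplane velocity = (0.000, 231.100) km/h; light aircraft velocity = (0.000, -259.400) km/h.
Velocity of seaplane relative to light aircraft = (0.000, 231.100) − (0.000, -259.400) = (0.000, 490.500) km/h.
Magnitude = |(0.000, 490.500)| = 490.500 km/h.

490.5 km/h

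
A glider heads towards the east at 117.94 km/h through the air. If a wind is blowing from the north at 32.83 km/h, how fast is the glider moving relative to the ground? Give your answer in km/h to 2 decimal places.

Taking east as x and north as y: velocity relative to the air = (117.940, 0.000) km/h; the air relative to ground = (0.000, -32.830) km/h.
Velocity relative to ground = (117.940, 0.000) + (0.000, -32.830) = (117.940, -32.830) km/h.
Speed = |(117.940, -32.830)| = 122.424 km/h.

122.42 km/h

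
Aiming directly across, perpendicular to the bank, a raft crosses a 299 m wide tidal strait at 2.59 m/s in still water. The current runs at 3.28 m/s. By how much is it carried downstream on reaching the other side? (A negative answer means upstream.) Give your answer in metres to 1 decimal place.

Perpendicular speed = 2.590 m/s; crossing time = 299 / 2.590 = 115.444 s.
Net downstream speed = 3.280 m/s.
Drift = 3.280 × 115.444 = 378.656 m (downstream).

378.7 m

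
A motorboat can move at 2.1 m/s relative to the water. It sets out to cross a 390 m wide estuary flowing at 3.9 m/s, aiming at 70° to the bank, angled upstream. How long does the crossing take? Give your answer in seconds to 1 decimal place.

The component of the motorboat's velocity perpendicular to the bank is 2.1 × sin 70° = 1.973 m/s.
The flow acts along the bank and has no component across it.
Time = 390 / 1.973 = 197.633 s.

197.6 s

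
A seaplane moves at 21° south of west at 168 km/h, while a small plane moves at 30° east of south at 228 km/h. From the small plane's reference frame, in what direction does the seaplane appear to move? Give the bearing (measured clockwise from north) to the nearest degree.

Taking east as x and north as y: seaplane velocity = (-156.842, -60.206) km/h; small plane velocity = (114.000, -197.454) km/h.
Velocity of seaplane relative to small plane = (-156.842, -60.206) − (114.000, -197.454) = (-270.842, 137.248) km/h.
Bearing = atan2(-270.84, 137.25) = 296.87° clockwise from north.

297°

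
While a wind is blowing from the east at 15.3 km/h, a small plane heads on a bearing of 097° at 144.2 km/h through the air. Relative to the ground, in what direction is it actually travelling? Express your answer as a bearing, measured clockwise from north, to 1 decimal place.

Taking east as x and north as y: velocity relative to the air = (143.125, -17.574) km/h; the air relative to ground = (-15.300, 0.000) km/h.
Velocity relative to ground = (143.125, -17.574) + (-15.300, 0.000) = (127.825, -17.574) km/h.
Bearing = atan2(127.83, -17.57) = 97.83° clockwise from north.

097.8°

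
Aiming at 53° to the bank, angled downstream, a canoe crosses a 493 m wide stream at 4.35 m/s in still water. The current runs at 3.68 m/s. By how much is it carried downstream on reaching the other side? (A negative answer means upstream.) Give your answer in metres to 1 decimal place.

Perpendicular speed = 3.474 m/s; crossing time = 493 / 3.474 = 141.909 s.
Net downstream speed = 6.298 m/s.
Drift = 6.298 × 141.909 = 893.726 m (downstream).

893.7 m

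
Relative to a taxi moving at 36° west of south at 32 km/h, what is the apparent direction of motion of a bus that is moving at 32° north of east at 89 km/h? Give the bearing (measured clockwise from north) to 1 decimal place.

Taking east as x and north as y: bus velocity = (75.476, 47.163) km/h; taxi velocity = (-18.809, -25.889) km/h.
Velocity of bus relative to taxi = (75.476, 47.163) − (-18.809, -25.889) = (94.285, 73.051) km/h.
Bearing = atan2(94.29, 73.05) = 52.23° clockwise from north.

052.2°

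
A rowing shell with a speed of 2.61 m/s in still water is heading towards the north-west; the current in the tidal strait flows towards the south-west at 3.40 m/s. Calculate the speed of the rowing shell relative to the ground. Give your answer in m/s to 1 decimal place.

Taking east as x and north as y: velocity relative to the water = (-1.846, 1.846) m/s; the water relative to ground = (-2.404, -2.404) m/s.
Velocity relative to ground = (-1.846, 1.846) + (-2.404, -2.404) = (-4.250, -0.559) m/s.
Speed = |(-4.250, -0.559)| = 4.286 m/s.

4.3 m/s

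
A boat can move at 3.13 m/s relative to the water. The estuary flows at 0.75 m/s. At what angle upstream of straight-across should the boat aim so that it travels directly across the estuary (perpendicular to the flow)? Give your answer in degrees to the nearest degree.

14°

To cancel the current, the upstream component of the boat's velocity must equal the flow: 3.13 sin θ = 0.75.
sin θ = 0.75 / 3.13 = 0.2396.
θ = arcsin(0.2396) = 13.864°.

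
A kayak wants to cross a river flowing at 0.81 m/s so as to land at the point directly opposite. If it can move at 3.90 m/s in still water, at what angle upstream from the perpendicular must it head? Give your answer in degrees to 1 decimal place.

12.0°

To cancel the current, the upstream component of the kayak's velocity must equal the flow: 3.90 sin θ = 0.81.
sin θ = 0.81 / 3.90 = 0.2077.
θ = arcsin(0.2077) = 11.987°.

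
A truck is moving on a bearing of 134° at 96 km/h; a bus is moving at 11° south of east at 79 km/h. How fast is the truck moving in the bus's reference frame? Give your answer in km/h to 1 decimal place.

52.3 km/h

Taking east as x and north as y: truck velocity = (69.057, -66.687) km/h; bus velocity = (77.549, -15.074) km/h.
Velocity of truck relative to bus = (69.057, -66.687) − (77.549, -15.074) = (-8.492, -51.613) km/h.
Magnitude = |(-8.492, -51.613)| = 52.307 km/h.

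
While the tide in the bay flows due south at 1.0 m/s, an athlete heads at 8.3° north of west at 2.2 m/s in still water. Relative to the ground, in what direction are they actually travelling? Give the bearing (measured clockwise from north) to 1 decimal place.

Taking east as x and north as y: velocity relative to the water = (-2.177, 0.318) m/s; the water relative to ground = (0.000, -1.000) m/s.
Velocity relative to ground = (-2.177, 0.318) + (0.000, -1.000) = (-2.177, -0.682) m/s.
Bearing = atan2(-2.18, -0.68) = 252.60° clockwise from north.

252.6°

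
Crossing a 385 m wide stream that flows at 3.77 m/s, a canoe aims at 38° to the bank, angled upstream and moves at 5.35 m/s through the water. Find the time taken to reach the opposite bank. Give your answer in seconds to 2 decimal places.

116.89 s

The component of the canoe's velocity perpendicular to the bank is 5.35 × sin 38° = 3.294 m/s.
The current is parallel to the bank, so it does not affect the crossing time.
Time = 385 / 3.294 = 116.887 s.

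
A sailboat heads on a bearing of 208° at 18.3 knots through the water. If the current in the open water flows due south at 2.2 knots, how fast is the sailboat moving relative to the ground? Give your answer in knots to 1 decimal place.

20.3 knots

Taking east as x and north as y: velocity relative to the water = (-8.591, -16.158) knots; the water relative to ground = (0.000, -2.200) knots.
Velocity relative to ground = (-8.591, -16.158) + (0.000, -2.200) = (-8.591, -18.358) knots.
Speed = |(-8.591, -18.358)| = 20.269 knots.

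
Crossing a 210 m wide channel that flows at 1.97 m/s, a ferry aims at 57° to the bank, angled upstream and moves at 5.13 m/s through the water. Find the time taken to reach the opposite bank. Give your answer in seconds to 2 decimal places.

48.81 s

The component of the ferry's velocity perpendicular to the bank is 5.13 × sin 57° = 4.302 m/s.
Only the cross-stream component determines the crossing time; the current contributes nothing perpendicular to the bank.
Time = 210 / 4.302 = 48.810 s.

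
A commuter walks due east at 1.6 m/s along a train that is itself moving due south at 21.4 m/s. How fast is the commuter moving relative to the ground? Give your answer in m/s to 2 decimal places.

Taking east as x and north as y: train velocity = (0.000, -21.400) m/s; commuter velocity relative to train = (1.600, 0.000) m/s.
Velocity relative to ground = (0.000, -21.400) + (1.600, 0.000) = (1.600, -21.400) m/s.
Speed = |(1.600, -21.400)| = 21.460 m/s.

21.46 m/s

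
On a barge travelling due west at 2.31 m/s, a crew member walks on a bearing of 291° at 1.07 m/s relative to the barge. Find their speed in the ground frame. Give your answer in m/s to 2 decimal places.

Taking east as x and north as y: barge velocity = (-2.310, 0.000) m/s; crew member velocity relative to barge = (-0.999, 0.383) m/s.
Velocity relative to ground = (-2.310, 0.000) + (-0.999, 0.383) = (-3.309, 0.383) m/s.
Speed = |(-3.309, 0.383)| = 3.331 m/s.

3.33 m/s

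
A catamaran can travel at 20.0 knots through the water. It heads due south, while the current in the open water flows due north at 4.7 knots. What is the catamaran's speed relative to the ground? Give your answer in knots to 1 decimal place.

15.3 knots

Taking east as x and north as y: velocity relative to the water = (0.000, -20.000) knots; the water relative to ground = (0.000, 4.700) knots.
Velocity relative to ground = (0.000, -20.000) + (0.000, 4.700) = (0.000, -15.300) knots.
Speed = |(0.000, -15.300)| = 15.300 knots.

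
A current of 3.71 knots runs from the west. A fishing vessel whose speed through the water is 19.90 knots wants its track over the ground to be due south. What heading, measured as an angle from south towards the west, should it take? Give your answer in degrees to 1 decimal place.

10.7°

The current pushes perpendicular to the desired track; the heading must have a component into the current equal to 3.71 knots: 19.90 sin θ = 3.71.
sin θ = 0.1864, so θ = 10.745°.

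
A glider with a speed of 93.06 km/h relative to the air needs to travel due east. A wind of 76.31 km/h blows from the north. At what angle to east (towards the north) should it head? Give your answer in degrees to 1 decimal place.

55.1°

The wind pushes perpendicular to the desired track; the heading must have a component into the wind equal to 76.31 km/h: 93.06 sin θ = 76.31.
sin θ = 0.8200, so θ = 55.086°.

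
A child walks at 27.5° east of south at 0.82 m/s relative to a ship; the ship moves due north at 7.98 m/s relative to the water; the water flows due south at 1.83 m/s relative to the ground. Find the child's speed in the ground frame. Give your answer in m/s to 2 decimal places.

5.44 m/s

In east/north components (m/s): child relative to ship = (0.379, -0.727); ship relative to water = (0.000, 7.980); water relative to ground = (0.000, -1.830).
Sum = (0.379, 5.423) m/s.
Speed = |(0.379, 5.423)| = 5.436 m/s.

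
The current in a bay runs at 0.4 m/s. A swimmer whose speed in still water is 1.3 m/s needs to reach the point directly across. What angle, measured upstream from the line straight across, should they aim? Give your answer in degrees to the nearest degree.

To cancel the current, the upstream component of the swimmer's velocity must equal the flow: 1.3 sin θ = 0.4.
sin θ = 0.4 / 1.3 = 0.3077.
θ = arcsin(0.3077) = 17.920°.

18°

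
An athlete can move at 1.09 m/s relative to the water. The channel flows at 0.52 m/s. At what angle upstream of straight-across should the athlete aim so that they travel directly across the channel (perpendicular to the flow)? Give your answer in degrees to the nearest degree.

28°

To cancel the current, the upstream component of the athlete's velocity must equal the flow: 1.09 sin θ = 0.52.
sin θ = 0.52 / 1.09 = 0.4771.
θ = arcsin(0.4771) = 28.494°.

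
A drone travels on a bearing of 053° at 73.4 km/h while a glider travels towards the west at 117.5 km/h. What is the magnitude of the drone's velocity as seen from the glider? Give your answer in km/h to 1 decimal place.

Taking east as x and north as y: drone velocity = (58.620, 44.173) km/h; glider velocity = (-117.500, 0.000) km/h.
Velocity of drone relative to glider = (58.620, 44.173) − (-117.500, 0.000) = (176.120, 44.173) km/h.
Magnitude = |(176.120, 44.173)| = 181.575 km/h.

181.6 km/h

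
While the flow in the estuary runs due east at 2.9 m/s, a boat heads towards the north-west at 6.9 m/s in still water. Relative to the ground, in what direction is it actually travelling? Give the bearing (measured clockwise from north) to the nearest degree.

Taking east as x and north as y: velocity relative to the water = (-4.879, 4.879) m/s; the water relative to ground = (2.900, 0.000) m/s.
Velocity relative to ground = (-4.879, 4.879) + (2.900, 0.000) = (-1.979, 4.879) m/s.
Bearing = atan2(-1.98, 4.88) = 337.92° clockwise from north.

338°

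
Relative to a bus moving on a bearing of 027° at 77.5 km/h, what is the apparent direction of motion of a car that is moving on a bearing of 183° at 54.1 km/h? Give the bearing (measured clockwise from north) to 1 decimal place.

Taking east as x and north as y: car velocity = (-2.831, -54.026) km/h; bus velocity = (35.184, 69.053) km/h.
Velocity of car relative to bus = (-2.831, -54.026) − (35.184, 69.053) = (-38.016, -123.079) km/h.
Bearing = atan2(-38.02, -123.08) = 197.16° clockwise from north.

197.2°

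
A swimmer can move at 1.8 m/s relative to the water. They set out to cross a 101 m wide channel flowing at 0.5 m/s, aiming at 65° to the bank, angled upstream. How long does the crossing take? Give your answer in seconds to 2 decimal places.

61.91 s

The component of the swimmer's velocity perpendicular to the bank is 1.8 × sin 65° = 1.631 m/s.
The current is parallel to the bank, so it does not affect the crossing time.
Time = 101 / 1.631 = 61.912 s.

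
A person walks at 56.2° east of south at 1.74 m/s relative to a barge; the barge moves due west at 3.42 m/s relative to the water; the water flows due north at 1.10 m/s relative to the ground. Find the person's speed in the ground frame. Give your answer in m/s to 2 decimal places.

In east/north components (m/s): person relative to barge = (1.446, -0.968); barge relative to water = (-3.420, 0.000); water relative to ground = (0.000, 1.100).
Sum = (-1.974, 0.132) m/s.
Speed = |(-1.974, 0.132)| = 1.978 m/s.

1.98 m/s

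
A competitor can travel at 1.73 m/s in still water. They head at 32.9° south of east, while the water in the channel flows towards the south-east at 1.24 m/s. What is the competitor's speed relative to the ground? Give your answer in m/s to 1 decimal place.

3.0 m/s

Taking east as x and north as y: velocity relative to the water = (1.453, -0.940) m/s; the water relative to ground = (0.877, -0.877) m/s.
Velocity relative to ground = (1.453, -0.940) + (0.877, -0.877) = (2.329, -1.817) m/s.
Speed = |(2.329, -1.817)| = 2.954 m/s.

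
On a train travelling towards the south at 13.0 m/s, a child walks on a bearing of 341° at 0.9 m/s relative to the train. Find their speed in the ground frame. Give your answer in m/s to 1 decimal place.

Taking east as x and north as y: train velocity = (0.000, -13.000) m/s; child velocity relative to train = (-0.293, 0.851) m/s.
Velocity relative to ground = (0.000, -13.000) + (-0.293, 0.851) = (-0.293, -12.149) m/s.
Speed = |(-0.293, -12.149)| = 12.153 m/s.

12.2 m/s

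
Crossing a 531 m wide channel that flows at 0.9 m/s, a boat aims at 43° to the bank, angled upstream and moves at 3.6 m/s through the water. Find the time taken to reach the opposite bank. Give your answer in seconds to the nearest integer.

216 s

The component of the boat's velocity perpendicular to the bank is 3.6 × sin 43° = 2.455 m/s.
The current is parallel to the bank, so it does not affect the crossing time.
Time = 531 / 2.455 = 216.276 s.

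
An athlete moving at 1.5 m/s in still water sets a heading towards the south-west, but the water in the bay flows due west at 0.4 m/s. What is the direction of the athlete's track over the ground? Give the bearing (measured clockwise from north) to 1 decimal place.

Taking east as x and north as y: velocity relative to the water = (-1.061, -1.061) m/s; the water relative to ground = (-0.400, 0.000) m/s.
Velocity relative to ground = (-1.061, -1.061) + (-0.400, 0.000) = (-1.461, -1.061) m/s.
Bearing = atan2(-1.46, -1.06) = 234.01° clockwise from north.

234.0°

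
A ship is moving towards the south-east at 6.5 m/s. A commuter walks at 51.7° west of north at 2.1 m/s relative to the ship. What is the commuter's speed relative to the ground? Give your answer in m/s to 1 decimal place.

Taking east as x and north as y: ship velocity = (4.596, -4.596) m/s; commuter velocity relative to ship = (-1.648, 1.302) m/s.
Velocity relative to ground = (4.596, -4.596) + (-1.648, 1.302) = (2.948, -3.295) m/s.
Speed = |(2.948, -3.295)| = 4.421 m/s.

4.4 m/s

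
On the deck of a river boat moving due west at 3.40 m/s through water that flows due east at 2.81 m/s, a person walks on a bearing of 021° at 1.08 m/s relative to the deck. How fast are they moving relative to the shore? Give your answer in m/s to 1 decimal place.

In east/north components (m/s): person relative to river boat = (0.387, 1.008); river boat relative to water = (-3.400, 0.000); water relative to ground = (2.810, 0.000).
Sum = (-0.203, 1.008) m/s.
Speed = |(-0.203, 1.008)| = 1.028 m/s.

1.0 m/s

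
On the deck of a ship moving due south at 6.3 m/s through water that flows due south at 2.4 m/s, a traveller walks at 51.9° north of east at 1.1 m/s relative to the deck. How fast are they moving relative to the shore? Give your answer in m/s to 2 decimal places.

7.86 m/s

In east/north components (m/s): traveller relative to ship = (0.679, 0.866); ship relative to water = (0.000, -6.300); water relative to ground = (0.000, -2.400).
Sum = (0.679, -7.834) m/s.
Speed = |(0.679, -7.834)| = 7.864 m/s.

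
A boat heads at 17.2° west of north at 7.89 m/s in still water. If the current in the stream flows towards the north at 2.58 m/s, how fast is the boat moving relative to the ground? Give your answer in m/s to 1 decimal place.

Taking east as x and north as y: velocity relative to the water = (-2.333, 7.537) m/s; the water relative to ground = (0.000, 2.580) m/s.
Velocity relative to ground = (-2.333, 7.537) + (0.000, 2.580) = (-2.333, 10.117) m/s.
Speed = |(-2.333, 10.117)| = 10.383 m/s.

10.4 m/s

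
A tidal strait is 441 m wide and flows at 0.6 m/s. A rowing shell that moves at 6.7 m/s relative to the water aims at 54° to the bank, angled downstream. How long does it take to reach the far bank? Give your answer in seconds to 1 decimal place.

81.4 s

The component of the rowing shell's velocity perpendicular to the bank is 6.7 × sin 54° = 5.420 m/s.
The flow acts along the bank and has no component across it.
Time = 441 / 5.420 = 81.359 s.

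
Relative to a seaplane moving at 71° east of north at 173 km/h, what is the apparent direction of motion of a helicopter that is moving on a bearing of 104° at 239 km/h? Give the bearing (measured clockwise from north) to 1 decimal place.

149.1°

Taking east as x and north as y: helicopter velocity = (231.901, -57.819) km/h; seaplane velocity = (163.575, 56.323) km/h.
Velocity of helicopter relative to seaplane = (231.901, -57.819) − (163.575, 56.323) = (68.326, -114.143) km/h.
Bearing = atan2(68.33, -114.14) = 149.10° clockwise from north.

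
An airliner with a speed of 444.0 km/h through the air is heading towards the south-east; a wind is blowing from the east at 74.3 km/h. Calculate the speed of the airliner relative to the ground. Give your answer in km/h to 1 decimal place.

395.0 km/h

Taking east as x and north as y: velocity relative to the air = (313.955, -313.955) km/h; the air relative to ground = (-74.300, 0.000) km/h.
Velocity relative to ground = (313.955, -313.955) + (-74.300, 0.000) = (239.655, -313.955) km/h.
Speed = |(239.655, -313.955)| = 394.972 km/h.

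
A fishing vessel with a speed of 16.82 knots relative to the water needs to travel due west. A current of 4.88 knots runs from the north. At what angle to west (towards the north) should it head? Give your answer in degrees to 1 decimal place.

16.9°

The current pushes perpendicular to the desired track; the heading must have a component into the current equal to 4.88 knots: 16.82 sin θ = 4.88.
sin θ = 0.2901, so θ = 16.866°.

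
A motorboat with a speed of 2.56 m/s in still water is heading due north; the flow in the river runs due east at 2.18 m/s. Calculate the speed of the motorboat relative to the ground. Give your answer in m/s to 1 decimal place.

3.4 m/s

Taking east as x and north as y: velocity relative to the water = (0.000, 2.560) m/s; the water relative to ground = (2.180, 0.000) m/s.
Velocity relative to ground = (0.000, 2.560) + (2.180, 0.000) = (2.180, 2.560) m/s.
Speed = |(2.180, 2.560)| = 3.362 m/s.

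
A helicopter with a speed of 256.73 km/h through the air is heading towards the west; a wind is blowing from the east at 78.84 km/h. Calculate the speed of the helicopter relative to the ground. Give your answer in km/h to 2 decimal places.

335.57 km/h

Taking east as x and north as y: velocity relative to the air = (-256.730, 0.000) km/h; the air relative to ground = (-78.840, 0.000) km/h.
Velocity relative to ground = (-256.730, 0.000) + (-78.840, 0.000) = (-335.570, 0.000) km/h.
Speed = |(-335.570, 0.000)| = 335.570 km/h.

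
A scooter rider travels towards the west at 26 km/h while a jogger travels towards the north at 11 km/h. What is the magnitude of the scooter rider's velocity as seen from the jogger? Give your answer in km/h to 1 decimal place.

28.2 km/h

Taking east as x and north as y: scooter rider velocity = (-26.000, 0.000) km/h; jogger velocity = (0.000, 11.000) km/h.
Velocity of scooter rider relative to jogger = (-26.000, 0.000) − (0.000, 11.000) = (-26.000, -11.000) km/h.
Magnitude = |(-26.000, -11.000)| = 28.231 km/h.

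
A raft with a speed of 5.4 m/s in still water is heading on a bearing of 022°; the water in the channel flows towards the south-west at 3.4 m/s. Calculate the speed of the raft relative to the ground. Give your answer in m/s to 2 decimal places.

2.63 m/s

Taking east as x and north as y: velocity relative to the water = (2.023, 5.007) m/s; the water relative to ground = (-2.404, -2.404) m/s.
Velocity relative to ground = (2.023, 5.007) + (-2.404, -2.404) = (-0.381, 2.603) m/s.
Speed = |(-0.381, 2.603)| = 2.630 m/s.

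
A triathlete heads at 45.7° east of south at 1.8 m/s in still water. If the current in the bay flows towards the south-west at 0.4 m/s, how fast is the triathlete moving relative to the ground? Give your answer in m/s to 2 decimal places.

1.84 m/s

Taking east as x and north as y: velocity relative to the water = (1.288, -1.257) m/s; the water relative to ground = (-0.283, -0.283) m/s.
Velocity relative to ground = (1.288, -1.257) + (-0.283, -0.283) = (1.005, -1.540) m/s.
Speed = |(1.005, -1.540)| = 1.839 m/s.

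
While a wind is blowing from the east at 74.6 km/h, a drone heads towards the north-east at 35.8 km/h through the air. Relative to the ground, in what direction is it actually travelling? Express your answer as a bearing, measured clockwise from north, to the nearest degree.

297°

Taking east as x and north as y: velocity relative to the air = (25.314, 25.314) km/h; the air relative to ground = (-74.600, 0.000) km/h.
Velocity relative to ground = (25.314, 25.314) + (-74.600, 0.000) = (-49.286, 25.314) km/h.
Bearing = atan2(-49.29, 25.31) = 297.19° clockwise from north.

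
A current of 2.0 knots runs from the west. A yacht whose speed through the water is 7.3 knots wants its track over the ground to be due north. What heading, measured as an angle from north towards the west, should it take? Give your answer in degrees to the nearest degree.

16°

The current pushes perpendicular to the desired track; the heading must have a component into the current equal to 2.0 knots: 7.3 sin θ = 2.0.
sin θ = 0.2740, so θ = 15.901°.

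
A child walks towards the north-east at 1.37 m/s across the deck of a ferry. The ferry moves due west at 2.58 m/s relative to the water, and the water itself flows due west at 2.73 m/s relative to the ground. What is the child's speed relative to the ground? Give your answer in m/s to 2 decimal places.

4.45 m/s

In east/north components (m/s): child relative to ferry = (0.969, 0.969); ferry relative to water = (-2.580, 0.000); water relative to ground = (-2.730, 0.000).
Sum = (-4.341, 0.969) m/s.
Speed = |(-4.341, 0.969)| = 4.448 m/s.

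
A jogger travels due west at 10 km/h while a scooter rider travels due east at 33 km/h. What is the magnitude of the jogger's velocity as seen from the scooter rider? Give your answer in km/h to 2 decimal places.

43.00 km/h

Taking east as x and north as y: jogger velocity = (-10.000, 0.000) km/h; scooter rider velocity = (33.000, 0.000) km/h.
Velocity of jogger relative to scooter rider = (-10.000, 0.000) − (33.000, 0.000) = (-43.000, 0.000) km/h.
Magnitude = |(-43.000, 0.000)| = 43.000 km/h.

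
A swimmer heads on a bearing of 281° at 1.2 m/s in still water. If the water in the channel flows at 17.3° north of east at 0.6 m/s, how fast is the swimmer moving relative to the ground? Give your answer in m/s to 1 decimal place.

0.7 m/s

Taking east as x and north as y: velocity relative to the water = (-1.178, 0.229) m/s; the water relative to ground = (0.573, 0.178) m/s.
Velocity relative to ground = (-1.178, 0.229) + (0.573, 0.178) = (-0.605, 0.407) m/s.
Speed = |(-0.605, 0.407)| = 0.729 m/s.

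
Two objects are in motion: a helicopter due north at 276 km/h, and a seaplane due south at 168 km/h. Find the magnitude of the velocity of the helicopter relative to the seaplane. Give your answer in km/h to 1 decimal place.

444.0 km/h

Taking east as x and north as y: helicopter velocity = (0.000, 276.000) km/h; seaplane velocity = (0.000, -168.000) km/h.
Velocity of helicopter relative to seaplane = (0.000, 276.000) − (0.000, -168.000) = (0.000, 444.000) km/h.
Magnitude = |(0.000, 444.000)| = 444.000 km/h.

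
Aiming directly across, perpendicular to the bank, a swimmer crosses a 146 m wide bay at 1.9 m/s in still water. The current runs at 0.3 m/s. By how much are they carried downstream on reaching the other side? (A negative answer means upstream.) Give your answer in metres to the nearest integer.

23 m

Perpendicular speed = 1.900 m/s; crossing time = 146 / 1.900 = 76.842 s.
Net downstream speed = 0.300 m/s.
Drift = 0.300 × 76.842 = 23.053 m (downstream).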